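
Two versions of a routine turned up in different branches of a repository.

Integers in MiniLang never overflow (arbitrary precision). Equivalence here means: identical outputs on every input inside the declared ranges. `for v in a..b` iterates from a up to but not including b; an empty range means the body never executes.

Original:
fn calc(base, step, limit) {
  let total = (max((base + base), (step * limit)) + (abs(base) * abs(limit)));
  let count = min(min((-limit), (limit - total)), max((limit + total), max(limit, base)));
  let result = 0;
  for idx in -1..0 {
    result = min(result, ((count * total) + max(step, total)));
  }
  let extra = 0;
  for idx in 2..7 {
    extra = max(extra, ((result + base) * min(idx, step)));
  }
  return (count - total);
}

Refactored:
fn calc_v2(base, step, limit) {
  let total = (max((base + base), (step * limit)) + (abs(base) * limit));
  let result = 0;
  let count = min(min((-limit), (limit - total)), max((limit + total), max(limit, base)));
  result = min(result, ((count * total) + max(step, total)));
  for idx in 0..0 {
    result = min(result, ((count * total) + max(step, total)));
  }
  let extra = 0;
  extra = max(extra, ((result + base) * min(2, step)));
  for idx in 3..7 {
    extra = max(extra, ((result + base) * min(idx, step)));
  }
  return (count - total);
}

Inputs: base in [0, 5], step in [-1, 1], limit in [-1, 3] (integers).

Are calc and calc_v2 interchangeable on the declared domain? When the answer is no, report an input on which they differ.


Take base=1, step=-1, limit=-1.
calc: total = 3; count = -4; result = 0; [idx=-1]; result = -9; extra = 0; [idx=2]; extra = 8; [idx=3]; extra = 8; [idx=4]; extra = 8; [idx=5]; extra = 8; [idx=6]; extra = 8; return -7
calc_v2: total = 1; result = 0; count = -2; result = -1; the idx loop: no iterations; extra = 0; extra = 0; [idx=3]; extra = 0; [idx=4]; extra = 0; [idx=5]; extra = 0; [idx=6]; extra = 0; return -3
-7 vs -3 — the two versions disagree here.
verdict: not equivalent; witness: base=1, step=-1, limit=-1


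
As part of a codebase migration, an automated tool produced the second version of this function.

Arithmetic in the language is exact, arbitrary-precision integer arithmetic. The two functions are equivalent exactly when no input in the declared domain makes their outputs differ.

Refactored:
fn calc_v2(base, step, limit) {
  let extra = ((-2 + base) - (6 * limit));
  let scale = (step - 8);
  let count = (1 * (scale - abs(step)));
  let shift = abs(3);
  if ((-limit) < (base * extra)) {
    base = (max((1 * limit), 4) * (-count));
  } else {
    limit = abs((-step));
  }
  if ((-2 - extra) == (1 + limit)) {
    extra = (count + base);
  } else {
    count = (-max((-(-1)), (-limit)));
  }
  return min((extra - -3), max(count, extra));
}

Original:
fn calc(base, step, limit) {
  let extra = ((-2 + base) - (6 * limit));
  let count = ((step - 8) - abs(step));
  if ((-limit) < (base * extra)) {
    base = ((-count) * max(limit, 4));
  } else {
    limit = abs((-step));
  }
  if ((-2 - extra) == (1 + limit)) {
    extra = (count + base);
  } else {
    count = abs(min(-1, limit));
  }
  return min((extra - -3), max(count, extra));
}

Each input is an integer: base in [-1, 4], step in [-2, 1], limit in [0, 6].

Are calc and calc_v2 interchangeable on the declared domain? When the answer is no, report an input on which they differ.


Consider the input base=0, step=-2, limit=0.
calc: extra=-2, then count=-12, then ((-limit) < (base * extra)) is false, then limit=2, then ((-2 - extra) == (1 + limit)) is false, then count=1, then returns 1
calc_v2: extra=-2, then scale=-10, then count=-12, then shift=3, then ((-limit) < (base * extra)) is false, then limit=2, then ((-2 - extra) == (1 + limit)) is false, then count=-1, then returns -1
1 != -1, so the rewrite changes behavior.
verdict: not equivalent; witness: base=0, step=-2, limit=0


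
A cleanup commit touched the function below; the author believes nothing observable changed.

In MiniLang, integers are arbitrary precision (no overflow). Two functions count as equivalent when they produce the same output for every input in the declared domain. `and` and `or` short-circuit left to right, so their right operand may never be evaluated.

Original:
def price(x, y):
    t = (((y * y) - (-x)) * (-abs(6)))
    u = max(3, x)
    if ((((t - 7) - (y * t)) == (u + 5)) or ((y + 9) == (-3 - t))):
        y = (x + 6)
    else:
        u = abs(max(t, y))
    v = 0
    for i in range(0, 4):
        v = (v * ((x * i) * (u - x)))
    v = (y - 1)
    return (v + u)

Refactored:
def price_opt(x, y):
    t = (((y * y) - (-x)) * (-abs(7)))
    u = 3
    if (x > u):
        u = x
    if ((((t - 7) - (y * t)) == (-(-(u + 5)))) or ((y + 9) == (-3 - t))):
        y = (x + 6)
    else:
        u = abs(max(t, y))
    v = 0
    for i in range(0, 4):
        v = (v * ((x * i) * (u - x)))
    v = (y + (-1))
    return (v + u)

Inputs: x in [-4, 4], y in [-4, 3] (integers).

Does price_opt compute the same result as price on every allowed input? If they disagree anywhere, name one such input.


These are not equivalent — on x=-4, y=-1 the outputs split (16 vs 19).
price: t = 18; u = 3; ((((t - 7) - (y * t)) == (u + 5)) or ((y + 9) == (-3 - t))) -> false; u = 18; v = 0; [i=0]; v = 0; [i=1]; v = 0; [i=2]; v = 0; [i=3]; v = 0; v = -2; return 16
price_opt: t = 21; u = 3; (x > u) -> false; ((((t - 7) - (y * t)) == (-(-(u + 5)))) or ((y + 9) == (-3 - t))) -> false; u = 21; v = 0; [i=0]; v = 0; [i=1]; v = 0; [i=2]; v = 0; [i=3]; v = 0; v = -2; return 19
verdict: not equivalent; witness: x=-4, y=-1


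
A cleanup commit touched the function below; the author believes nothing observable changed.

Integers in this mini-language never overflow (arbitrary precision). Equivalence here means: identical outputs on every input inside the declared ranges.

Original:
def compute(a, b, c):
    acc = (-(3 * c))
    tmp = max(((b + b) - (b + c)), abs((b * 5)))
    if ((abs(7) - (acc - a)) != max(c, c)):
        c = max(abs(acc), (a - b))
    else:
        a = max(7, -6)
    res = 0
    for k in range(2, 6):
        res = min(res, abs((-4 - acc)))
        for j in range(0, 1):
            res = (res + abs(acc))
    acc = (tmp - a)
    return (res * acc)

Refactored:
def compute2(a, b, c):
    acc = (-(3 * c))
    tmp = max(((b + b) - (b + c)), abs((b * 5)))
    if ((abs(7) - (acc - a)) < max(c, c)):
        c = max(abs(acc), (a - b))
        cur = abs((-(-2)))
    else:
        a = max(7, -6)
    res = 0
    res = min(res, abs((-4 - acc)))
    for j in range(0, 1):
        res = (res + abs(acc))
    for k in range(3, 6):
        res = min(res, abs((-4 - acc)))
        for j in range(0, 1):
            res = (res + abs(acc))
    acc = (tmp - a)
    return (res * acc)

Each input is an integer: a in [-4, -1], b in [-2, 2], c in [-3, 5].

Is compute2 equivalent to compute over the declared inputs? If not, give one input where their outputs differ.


The rewrite breaks on a=-4, b=-2, c=-1, where the results are 140 and 30.
compute: acc=3, then tmp=10, then ((abs(7) - (acc - a)) != max(c, c)) is true, then c=3, then res=0, then (k=2), then res=0, then (j=0), then res=3, then (k=3), then res=3, then (j=0), then res=6, then (k=4), then res=6, then (j=0), then res=9, then (k=5), then res=7, then (j=0), then res=10, then acc=14, then returns 140
compute2: acc=3, then tmp=10, then ((abs(7) - (acc - a)) < max(c, c)) is false, then a=7, then res=0, then res=0, then (j=0), then res=3, then (k=3), then res=3, then (j=0), then res=6, then (k=4), then res=6, then (j=0), then res=9, then (k=5), then res=7, then (j=0), then res=10, then acc=3, then returns 30
verdict: not equivalent; witness: a=-4, b=-2, c=-1


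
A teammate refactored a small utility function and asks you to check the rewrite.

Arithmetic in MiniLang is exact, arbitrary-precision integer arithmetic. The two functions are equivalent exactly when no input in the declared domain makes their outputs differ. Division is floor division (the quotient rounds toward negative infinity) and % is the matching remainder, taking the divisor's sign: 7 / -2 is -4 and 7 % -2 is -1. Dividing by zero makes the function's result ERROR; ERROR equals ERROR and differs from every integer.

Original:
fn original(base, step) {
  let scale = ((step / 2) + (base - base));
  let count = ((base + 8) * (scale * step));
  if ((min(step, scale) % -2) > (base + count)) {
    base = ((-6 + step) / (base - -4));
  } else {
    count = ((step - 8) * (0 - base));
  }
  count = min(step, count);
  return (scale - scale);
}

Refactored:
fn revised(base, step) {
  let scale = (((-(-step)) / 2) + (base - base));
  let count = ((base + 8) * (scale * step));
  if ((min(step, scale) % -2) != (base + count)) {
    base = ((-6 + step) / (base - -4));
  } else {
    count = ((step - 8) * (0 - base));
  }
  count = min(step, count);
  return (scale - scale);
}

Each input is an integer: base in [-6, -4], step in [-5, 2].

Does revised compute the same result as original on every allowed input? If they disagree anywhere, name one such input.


At base=-4, step=-5: original gives 0, revised gives ERROR.
verdict: not equivalent; witness: base=-4, step=-5


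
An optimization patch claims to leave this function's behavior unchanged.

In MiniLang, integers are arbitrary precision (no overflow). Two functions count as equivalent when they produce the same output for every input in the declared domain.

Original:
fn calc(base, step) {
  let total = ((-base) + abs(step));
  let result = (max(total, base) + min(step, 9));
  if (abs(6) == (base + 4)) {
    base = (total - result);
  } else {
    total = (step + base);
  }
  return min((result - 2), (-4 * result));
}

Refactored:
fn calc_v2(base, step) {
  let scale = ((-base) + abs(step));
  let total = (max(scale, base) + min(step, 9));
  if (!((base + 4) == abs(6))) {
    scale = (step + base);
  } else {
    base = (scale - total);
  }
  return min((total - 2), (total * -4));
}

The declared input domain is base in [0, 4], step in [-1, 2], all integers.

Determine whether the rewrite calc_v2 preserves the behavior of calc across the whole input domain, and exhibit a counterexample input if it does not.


The two are interchangeable: boolean connective usage differs, and local variable names differ, and every declared input agrees.
Tracing base=2, step=-1: calc: total := -1 | result := 1 | (abs(6) == (base + 4)): true | base := -2 | result -4 | calc_v2: scale := -1 | total := 1 | (!((base + 4) == abs(6))): false | base := -2 | result -4 — matching result -4.
Sweeping the whole domain (20 inputs) finds no disagreement.
verdict: equivalent


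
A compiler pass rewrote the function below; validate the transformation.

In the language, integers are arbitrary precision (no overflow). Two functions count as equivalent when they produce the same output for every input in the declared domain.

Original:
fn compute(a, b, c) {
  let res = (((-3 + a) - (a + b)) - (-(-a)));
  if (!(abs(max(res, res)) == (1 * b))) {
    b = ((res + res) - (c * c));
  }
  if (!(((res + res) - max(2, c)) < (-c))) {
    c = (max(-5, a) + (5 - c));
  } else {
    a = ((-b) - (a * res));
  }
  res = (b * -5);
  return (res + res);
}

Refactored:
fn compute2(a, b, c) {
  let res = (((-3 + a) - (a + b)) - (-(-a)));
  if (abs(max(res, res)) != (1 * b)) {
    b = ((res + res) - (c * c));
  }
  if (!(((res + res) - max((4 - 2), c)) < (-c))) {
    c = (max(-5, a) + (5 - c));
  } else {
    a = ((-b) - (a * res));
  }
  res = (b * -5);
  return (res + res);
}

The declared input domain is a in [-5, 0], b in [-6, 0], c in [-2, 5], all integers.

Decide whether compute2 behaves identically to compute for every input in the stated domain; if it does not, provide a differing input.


Comparing the listings, the differences include: arithmetic usage differs, plus constant usage differs, plus comparison usage differs, plus boolean connective usage differs.
One worked example (a=-5, b=-5, c=-1) — compute: res=7, then (!(abs(max(res, res)) == (1 * b))) is true, then b=13, then (!(((res + res) - max(2, c)) < (-c))) is true, then c=1, then res=-65, then returns -130; compute2: res=7, then (abs(max(res, res)) != (1 * b)) is true, then b=13, then (!(((res + res) - max((4 - 2), c)) < (-c))) is true, then c=1, then res=-65, then returns -130; agreement on -130.
Across all 336 domain points the two functions coincide.
verdict: equivalent


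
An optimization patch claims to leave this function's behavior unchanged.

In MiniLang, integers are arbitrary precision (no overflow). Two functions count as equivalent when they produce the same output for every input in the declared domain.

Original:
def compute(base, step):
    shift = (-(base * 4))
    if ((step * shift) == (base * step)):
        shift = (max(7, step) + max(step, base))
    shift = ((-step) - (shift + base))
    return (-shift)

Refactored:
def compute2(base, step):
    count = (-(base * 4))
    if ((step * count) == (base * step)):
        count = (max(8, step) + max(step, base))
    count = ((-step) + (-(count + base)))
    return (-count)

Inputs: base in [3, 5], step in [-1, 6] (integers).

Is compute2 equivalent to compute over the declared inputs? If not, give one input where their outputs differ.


Evaluate both at base=3, step=0.
compute: shift becomes -12; next ((step * shift) == (base * step)) evaluates to true; next shift becomes 10; next shift becomes -13; next final value 13
compute2: count becomes -12; next ((step * count) == (base * step)) evaluates to true; next count becomes 11; next count becomes -14; next final value 14
13 against 14: the behavior changed.
verdict: not equivalent; witness: base=3, step=0


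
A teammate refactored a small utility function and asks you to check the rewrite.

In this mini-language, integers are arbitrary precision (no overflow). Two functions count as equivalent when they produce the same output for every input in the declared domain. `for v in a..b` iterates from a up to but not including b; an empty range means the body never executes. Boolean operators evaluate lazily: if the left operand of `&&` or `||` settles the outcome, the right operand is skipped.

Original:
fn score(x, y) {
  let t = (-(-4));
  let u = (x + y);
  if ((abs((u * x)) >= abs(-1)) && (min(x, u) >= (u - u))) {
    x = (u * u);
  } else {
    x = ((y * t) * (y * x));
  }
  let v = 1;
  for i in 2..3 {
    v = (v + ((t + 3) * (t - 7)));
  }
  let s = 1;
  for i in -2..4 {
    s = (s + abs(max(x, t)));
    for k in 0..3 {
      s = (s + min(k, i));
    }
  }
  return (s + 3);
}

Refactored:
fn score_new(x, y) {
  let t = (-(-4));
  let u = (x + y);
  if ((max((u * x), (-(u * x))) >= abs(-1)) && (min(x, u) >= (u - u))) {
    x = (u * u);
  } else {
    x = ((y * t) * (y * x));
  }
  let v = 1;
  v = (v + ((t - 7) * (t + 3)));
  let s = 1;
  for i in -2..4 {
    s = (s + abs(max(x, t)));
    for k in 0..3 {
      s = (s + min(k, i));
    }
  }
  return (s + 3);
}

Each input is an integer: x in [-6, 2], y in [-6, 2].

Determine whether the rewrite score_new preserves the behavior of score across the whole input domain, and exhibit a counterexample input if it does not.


Although statement counts differ, and min/max/abs usage differs, and loop structure differs, and arithmetic usage differs, 81/81 inputs agree.
verdict: equivalent


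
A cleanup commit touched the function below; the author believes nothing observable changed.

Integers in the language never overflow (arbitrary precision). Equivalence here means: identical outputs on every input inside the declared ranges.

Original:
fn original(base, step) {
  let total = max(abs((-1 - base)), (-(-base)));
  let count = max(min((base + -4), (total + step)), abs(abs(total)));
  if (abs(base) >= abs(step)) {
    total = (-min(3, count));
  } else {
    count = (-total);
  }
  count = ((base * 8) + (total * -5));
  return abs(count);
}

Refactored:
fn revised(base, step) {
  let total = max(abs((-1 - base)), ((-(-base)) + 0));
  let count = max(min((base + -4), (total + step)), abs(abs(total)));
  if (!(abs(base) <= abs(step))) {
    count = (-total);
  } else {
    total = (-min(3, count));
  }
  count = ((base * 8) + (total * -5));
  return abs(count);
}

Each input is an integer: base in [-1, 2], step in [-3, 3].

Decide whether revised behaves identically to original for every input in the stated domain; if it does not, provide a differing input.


Run the pair on base=1, step=-3.
original: total = 2; count = 2; (abs(base) >= abs(step)) -> false; count = -2; count = -2; return 2
revised: total = 2; count = 2; (!(abs(base) <= abs(step))) -> false; total = -2; count = 18; return 18
2 != 18, so the rewrite changes behavior.
verdict: not equivalent; witness: base=1, step=-3


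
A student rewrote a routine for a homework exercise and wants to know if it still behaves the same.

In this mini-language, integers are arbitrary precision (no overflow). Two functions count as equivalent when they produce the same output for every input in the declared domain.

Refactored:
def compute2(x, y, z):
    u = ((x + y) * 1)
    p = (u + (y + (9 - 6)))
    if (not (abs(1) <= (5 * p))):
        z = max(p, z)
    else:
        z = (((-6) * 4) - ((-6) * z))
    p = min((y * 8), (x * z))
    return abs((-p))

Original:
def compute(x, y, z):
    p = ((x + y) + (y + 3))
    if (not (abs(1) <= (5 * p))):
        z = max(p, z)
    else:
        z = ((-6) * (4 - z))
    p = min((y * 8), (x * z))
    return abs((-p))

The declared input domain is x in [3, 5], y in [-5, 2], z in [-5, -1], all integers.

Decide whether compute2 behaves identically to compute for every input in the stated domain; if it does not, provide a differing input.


Comparing the listings, the differences include: local variable names differ, and statement counts differ, and constant usage differs, and arithmetic usage differs.
Spot check at x=3, y=-3, z=-4 — compute: p becomes 0; next (not (abs(1) <= (5 * p))) evaluates to true; next z becomes 0; next p becomes -24; next final value 24. compute2: u becomes 0; next p becomes 0; next (not (abs(1) <= (5 * p))) evaluates to true; next z becomes 0; next p becomes -24; next final value 24. Both give 24.
Across all 120 domain points the two functions coincide.
verdict: equivalent


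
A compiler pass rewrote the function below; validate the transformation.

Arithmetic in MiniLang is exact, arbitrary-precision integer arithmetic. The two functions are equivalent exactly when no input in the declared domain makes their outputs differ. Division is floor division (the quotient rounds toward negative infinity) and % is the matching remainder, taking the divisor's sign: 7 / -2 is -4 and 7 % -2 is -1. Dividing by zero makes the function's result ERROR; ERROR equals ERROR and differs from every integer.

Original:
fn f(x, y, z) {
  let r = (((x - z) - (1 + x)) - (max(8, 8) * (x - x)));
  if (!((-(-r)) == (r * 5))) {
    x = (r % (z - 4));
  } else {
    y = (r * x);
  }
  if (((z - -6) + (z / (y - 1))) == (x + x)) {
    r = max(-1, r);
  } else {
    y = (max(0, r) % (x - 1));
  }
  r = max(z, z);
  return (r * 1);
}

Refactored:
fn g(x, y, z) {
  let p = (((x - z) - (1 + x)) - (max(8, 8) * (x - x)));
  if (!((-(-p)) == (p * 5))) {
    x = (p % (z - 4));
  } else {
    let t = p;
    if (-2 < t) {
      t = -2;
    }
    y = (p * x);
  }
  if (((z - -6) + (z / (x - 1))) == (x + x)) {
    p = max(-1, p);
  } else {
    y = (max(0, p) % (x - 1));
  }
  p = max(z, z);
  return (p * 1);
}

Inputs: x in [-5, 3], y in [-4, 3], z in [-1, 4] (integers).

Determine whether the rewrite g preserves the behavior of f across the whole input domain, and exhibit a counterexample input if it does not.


Not equivalent: x=-5, y=1, z=0 separates them (ERROR vs 0).
f: r := -1 | (!((-(-r)) == (r * 5))): true | x := -1 | divide-by-zero, output ERROR
g: p := -1 | (!((-(-p)) == (p * 5))): true | x := -1 | (((z - -6) + (z / (x - 1))) == (x + x)): false | y := 0 | p := 0 | result 0
verdict: not equivalent; witness: x=-5, y=1, z=0


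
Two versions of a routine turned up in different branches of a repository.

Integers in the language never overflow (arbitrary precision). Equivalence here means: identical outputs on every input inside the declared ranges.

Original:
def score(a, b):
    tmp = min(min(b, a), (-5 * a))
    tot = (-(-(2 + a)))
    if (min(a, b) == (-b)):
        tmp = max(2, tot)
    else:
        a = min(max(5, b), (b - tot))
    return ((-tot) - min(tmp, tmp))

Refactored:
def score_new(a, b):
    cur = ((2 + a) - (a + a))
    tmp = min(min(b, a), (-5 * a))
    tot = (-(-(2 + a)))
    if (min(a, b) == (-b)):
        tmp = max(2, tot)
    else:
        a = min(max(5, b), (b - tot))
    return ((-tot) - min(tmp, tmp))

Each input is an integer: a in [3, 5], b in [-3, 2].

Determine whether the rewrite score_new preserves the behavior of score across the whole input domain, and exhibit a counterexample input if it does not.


Side by side, the visible changes include: arithmetic usage differs; and local variable names differ; and constant usage differs; and statement counts differ.
Spot check at a=3, b=2 — score: tmp = -15; tot = 5; (min(a, b) == (-b)) -> false; a = -3; return 10. score_new: cur = -1; tmp = -15; tot = 5; (min(a, b) == (-b)) -> false; a = -3; return 10. Both give 10.
Across all 18 domain points the two functions coincide.
verdict: equivalent


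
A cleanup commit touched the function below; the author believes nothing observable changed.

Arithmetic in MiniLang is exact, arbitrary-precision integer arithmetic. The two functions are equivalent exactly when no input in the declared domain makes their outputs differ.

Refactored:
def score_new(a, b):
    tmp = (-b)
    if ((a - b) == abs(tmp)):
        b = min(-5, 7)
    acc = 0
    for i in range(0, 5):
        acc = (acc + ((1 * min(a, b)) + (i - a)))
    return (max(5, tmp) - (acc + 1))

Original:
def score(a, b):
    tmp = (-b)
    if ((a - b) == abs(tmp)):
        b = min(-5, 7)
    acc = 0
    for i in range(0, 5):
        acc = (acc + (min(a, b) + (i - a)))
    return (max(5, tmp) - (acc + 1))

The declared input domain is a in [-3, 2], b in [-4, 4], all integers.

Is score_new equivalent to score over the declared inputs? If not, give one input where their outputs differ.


The two versions differ — the changes include constant usage differs; arithmetic usage differs.
Spot check at a=-3, b=1 — score: tmp = -1; ((a - b) == abs(tmp)) -> false; acc = 0; [i=0]; acc = 0; [i=1]; acc = 1; [i=2]; acc = 3; [i=3]; acc = 6; [i=4]; acc = 10; return -6. score_new: tmp = -1; ((a - b) == abs(tmp)) -> false; acc = 0; [i=0]; acc = 0; [i=1]; acc = 1; [i=2]; acc = 3; [i=3]; acc = 6; [i=4]; acc = 10; return -6. Both give -6.
Across all 54 domain points the two functions coincide.
verdict: equivalent


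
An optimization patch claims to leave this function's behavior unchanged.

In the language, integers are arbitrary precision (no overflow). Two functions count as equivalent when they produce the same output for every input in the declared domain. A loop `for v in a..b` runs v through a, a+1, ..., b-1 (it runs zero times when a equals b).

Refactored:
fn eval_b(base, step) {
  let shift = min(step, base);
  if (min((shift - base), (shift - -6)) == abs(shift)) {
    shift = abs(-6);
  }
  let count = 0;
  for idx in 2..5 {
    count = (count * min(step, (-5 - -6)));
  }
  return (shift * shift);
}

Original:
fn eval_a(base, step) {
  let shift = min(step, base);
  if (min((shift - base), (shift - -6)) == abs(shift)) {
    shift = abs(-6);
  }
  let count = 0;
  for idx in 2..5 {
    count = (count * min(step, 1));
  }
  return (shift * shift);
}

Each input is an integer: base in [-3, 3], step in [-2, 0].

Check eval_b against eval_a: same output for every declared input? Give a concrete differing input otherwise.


The two versions differ — the changes include constant usage differs; and arithmetic usage differs.
Spot check at base=3, step=-1 — eval_a: shift=-1, then (min((shift - base), (shift - -6)) == abs(shift)) is false, then count=0, then (idx=2), then count=0, then (idx=3), then count=0, then (idx=4), then count=0, then returns 1. eval_b: shift=-1, then (min((shift - base), (shift - -6)) == abs(shift)) is false, then count=0, then (idx=2), then count=0, then (idx=3), then count=0, then (idx=4), then count=0, then returns 1. Both give 1.
Every one of the 21 inputs gives matching results.
verdict: equivalent


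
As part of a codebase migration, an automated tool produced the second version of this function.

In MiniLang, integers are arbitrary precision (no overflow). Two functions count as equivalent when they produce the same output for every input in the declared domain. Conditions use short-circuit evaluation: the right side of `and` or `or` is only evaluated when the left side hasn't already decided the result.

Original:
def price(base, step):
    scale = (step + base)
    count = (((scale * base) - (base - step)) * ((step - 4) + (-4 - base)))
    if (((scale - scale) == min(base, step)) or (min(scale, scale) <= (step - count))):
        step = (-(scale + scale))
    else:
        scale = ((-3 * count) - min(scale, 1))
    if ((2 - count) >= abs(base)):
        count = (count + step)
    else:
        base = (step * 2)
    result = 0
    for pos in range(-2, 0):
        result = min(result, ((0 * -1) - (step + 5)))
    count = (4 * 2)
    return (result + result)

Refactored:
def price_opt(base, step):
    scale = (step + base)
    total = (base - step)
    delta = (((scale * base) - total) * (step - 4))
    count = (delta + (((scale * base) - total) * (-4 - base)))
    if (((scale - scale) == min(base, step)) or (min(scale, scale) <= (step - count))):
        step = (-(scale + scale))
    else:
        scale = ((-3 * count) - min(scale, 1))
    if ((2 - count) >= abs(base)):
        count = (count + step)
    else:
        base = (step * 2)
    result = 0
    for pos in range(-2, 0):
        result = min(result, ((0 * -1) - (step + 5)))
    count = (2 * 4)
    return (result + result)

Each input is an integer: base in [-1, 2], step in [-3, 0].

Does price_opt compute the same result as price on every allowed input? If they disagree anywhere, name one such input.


Behavior is preserved: although statement counts differ, and local variable names differ, and arithmetic usage differs, the outputs never diverge.
Spot check at base=1, step=0 — price: scale := 1 | count := 0 | (((scale - scale) == min(base, step)) or (min(scale, scale) <= (step - count))): true | step := -2 | ((2 - count) >= abs(base)): true | count := -2 | result := 0 | iter pos=-2: | result := -3 | iter pos=-1: | result := -3 | count := 8 | result -6. price_opt: scale := 1 | total := 1 | delta := 0 | count := 0 | (((scale - scale) == min(base, step)) or (min(scale, scale) <= (step - count))): true | step := -2 | ((2 - count) >= abs(base)): true | count := -2 | result := 0 | iter pos=-2: | result := -3 | iter pos=-1: | result := -3 | count := 8 | result -6. Both give -6.
Every one of the 16 inputs gives matching results.
verdict: equivalent


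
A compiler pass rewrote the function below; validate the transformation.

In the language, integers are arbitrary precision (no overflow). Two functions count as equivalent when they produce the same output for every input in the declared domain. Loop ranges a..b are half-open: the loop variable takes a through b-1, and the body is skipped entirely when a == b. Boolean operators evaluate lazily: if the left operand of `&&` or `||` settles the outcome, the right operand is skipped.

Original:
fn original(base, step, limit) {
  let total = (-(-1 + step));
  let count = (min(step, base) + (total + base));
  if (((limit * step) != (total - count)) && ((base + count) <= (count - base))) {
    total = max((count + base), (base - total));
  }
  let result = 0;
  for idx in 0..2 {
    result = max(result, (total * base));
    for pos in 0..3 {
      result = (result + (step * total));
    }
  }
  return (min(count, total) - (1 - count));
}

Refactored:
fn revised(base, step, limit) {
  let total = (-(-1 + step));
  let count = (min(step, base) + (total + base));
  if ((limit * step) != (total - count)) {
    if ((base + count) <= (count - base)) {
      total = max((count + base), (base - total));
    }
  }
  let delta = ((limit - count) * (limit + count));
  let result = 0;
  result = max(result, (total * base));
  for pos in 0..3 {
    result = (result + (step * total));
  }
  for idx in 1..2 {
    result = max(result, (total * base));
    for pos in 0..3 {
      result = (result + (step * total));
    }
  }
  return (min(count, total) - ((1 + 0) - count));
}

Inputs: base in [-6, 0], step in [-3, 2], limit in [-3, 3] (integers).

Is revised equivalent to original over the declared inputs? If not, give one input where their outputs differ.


Comparing the listings, the differences include: branching structure differs, local variable names differ, min/max/abs usage differs, boolean connective usage differs, statement counts differ, arithmetic usage differs, constant usage differs, loop structure differs.
As a probe, take base=-3, step=-2, limit=-1: original runs total = 3; count = -3; (((limit * step) != (total - count)) && ((base + count) <= (count - base))) -> true; total = -6; result = 0; [idx=0]; result = 18; [pos=0]; result = 30; [pos=1]; result = 42; [pos=2]; result = 54; [idx=1]; result = 54; [pos=0]; result = 66; [pos=1]; result = 78; [pos=2]; result = 90; return -10; revised runs total = 3; count = -3; ((limit * step) != (total - count)) -> true; ((base + count) <= (count - base)) -> true; total = -6; delta = -8; result = 0; result = 18; [pos=0]; result = 30; [pos=1]; result = 42; [pos=2]; result = 54; [idx=1]; result = 54; [pos=0]; result = 66; [pos=1]; result = 78; [pos=2]; result = 90; return -10; both end at -10.
Sweeping the whole domain (294 inputs) finds no disagreement.
verdict: equivalent


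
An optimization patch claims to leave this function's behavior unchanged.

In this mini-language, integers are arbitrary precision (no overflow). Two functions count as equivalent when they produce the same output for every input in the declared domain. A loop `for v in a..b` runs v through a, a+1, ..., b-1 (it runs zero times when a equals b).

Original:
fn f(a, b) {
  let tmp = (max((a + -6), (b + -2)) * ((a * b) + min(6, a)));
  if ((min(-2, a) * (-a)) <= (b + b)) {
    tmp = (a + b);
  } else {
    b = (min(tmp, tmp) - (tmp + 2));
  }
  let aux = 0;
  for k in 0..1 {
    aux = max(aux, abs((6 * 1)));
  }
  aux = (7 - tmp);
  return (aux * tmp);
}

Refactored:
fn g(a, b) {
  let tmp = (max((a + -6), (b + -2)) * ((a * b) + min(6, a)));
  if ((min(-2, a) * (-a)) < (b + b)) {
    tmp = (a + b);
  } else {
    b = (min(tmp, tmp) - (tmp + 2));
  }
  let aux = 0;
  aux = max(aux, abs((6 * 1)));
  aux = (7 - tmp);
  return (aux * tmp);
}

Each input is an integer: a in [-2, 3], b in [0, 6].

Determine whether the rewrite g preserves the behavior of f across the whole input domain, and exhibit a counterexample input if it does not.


These are not equivalent — on a=1, b=1 the outputs split (10 vs -18).
f: tmp = -2; ((min(-2, a) * (-a)) <= (b + b)) -> true; tmp = 2; aux = 0; [k=0]; aux = 6; aux = 5; return 10
g: tmp = -2; ((min(-2, a) * (-a)) < (b + b)) -> false; b = -2; aux = 0; aux = 6; aux = 9; return -18
verdict: not equivalent; witness: a=1, b=1


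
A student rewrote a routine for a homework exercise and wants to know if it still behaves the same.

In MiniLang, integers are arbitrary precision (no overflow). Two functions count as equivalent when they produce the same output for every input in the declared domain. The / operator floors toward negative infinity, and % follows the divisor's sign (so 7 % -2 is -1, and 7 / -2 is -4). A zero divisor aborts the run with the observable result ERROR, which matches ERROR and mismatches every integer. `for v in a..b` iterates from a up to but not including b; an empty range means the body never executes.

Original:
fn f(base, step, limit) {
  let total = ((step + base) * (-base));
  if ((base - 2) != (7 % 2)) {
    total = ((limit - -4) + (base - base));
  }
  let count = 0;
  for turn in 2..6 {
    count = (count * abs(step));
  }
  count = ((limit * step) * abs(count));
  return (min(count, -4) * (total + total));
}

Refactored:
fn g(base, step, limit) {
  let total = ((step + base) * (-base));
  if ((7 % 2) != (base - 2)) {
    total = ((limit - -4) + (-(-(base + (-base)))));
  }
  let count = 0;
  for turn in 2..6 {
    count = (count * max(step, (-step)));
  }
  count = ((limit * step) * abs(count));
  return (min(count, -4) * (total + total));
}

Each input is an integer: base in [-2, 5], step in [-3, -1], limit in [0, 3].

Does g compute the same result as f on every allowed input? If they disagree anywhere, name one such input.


Differences: arithmetic usage differs, plus min/max/abs usage differs — yet all 96 inputs agree.
verdict: equivalent


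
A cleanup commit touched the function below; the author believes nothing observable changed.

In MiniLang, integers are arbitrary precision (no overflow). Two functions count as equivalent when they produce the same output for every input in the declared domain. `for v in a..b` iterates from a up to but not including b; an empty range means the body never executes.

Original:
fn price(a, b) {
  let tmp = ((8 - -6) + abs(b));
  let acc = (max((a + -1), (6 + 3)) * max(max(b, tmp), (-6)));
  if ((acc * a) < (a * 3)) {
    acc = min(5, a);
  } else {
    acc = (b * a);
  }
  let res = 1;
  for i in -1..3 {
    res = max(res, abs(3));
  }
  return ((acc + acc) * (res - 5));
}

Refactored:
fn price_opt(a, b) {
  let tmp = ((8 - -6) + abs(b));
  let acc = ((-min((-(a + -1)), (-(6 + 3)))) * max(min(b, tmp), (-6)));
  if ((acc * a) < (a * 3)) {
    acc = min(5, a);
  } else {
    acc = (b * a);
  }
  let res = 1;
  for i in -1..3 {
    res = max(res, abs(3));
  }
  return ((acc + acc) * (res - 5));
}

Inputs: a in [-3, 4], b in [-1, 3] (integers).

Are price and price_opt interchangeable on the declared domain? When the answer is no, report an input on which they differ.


a=-3, b=-1 yields 12 from price but -12 from price_opt.
verdict: not equivalent; witness: a=-3, b=-1


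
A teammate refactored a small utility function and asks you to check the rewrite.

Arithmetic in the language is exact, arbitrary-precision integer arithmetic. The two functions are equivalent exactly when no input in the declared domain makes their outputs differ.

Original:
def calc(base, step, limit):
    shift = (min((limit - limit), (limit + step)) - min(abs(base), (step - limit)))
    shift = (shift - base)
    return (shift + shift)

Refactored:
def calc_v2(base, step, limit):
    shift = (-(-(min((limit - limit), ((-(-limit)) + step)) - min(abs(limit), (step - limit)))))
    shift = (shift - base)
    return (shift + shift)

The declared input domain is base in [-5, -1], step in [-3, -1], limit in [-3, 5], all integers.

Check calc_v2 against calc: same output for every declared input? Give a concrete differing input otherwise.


Consider the input base=-1, step=-1, limit=-3.
calc: shift = -5; shift = -4; return -8
calc_v2: shift = -6; shift = -5; return -10
-8 vs -10 — the two versions disagree here.
verdict: not equivalent; witness: base=-1, step=-1, limit=-3


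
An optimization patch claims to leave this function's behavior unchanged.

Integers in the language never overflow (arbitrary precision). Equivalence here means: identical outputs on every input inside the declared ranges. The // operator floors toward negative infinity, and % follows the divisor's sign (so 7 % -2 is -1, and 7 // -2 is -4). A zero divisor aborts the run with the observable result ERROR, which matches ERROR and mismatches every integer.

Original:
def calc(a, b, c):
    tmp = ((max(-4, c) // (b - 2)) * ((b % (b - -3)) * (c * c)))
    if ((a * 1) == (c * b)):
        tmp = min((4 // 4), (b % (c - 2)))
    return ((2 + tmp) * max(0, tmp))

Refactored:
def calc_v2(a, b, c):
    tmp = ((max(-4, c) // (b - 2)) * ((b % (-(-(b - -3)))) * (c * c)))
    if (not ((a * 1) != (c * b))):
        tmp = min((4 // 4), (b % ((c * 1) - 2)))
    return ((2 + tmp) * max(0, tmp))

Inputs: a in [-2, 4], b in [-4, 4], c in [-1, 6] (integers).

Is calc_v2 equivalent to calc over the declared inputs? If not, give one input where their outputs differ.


Behavior is preserved: although constant usage differs, comparison usage differs, boolean connective usage differs, arithmetic usage differs, the outputs never diverge.
Spot check at a=0, b=-1, c=-1 — calc: tmp=0, then ((a * 1) == (c * b)) is false, then returns 0. calc_v2: tmp=0, then (not ((a * 1) != (c * b))) is false, then returns 0. Both give 0.
An exhaustive pass over the 504 declared inputs shows identical outputs.
verdict: equivalent


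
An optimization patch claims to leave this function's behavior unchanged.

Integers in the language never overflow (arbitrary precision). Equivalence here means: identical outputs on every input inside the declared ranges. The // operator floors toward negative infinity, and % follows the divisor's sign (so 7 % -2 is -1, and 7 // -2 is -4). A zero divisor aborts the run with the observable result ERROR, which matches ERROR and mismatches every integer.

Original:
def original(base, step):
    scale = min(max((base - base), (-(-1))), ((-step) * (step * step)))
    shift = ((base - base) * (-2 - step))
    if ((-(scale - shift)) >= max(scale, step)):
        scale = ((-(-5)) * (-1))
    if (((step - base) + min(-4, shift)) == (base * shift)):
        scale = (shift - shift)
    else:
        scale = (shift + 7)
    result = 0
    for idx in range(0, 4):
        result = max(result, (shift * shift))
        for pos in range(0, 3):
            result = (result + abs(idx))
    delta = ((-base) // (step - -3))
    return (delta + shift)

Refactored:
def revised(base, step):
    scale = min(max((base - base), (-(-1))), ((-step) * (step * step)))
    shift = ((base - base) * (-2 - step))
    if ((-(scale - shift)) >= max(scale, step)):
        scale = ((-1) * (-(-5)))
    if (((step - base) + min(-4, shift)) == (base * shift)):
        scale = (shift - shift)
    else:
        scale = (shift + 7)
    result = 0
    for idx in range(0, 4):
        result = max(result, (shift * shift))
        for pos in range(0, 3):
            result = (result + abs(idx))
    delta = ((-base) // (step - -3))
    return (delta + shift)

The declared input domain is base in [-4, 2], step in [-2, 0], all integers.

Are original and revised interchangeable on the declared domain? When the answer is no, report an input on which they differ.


Equivalent — the differences include same computation, different form, yet no declared input distinguishes the two.
Tracing base=-3, step=-2: original: scale := 1 | shift := 0 | ((-(scale - shift)) >= max(scale, step)): false | (((step - base) + min(-4, shift)) == (base * shift)): false | scale := 7 | result := 0 | iter idx=0: | result := 0 | iter pos=0: | result := 0 | iter pos=1: | result := 0 | iter pos=2: | result := 0 | iter idx=1: | result := 0 | iter pos=0: | result := 1 | iter pos=1: | result := 2 | iter pos=2: | result := 3 | iter idx=2: | result := 3 | iter pos=0: | result := 5 | iter pos=1: | result := 7 | iter pos=2: | result := 9 | iter idx=3: | result := 9 | iter pos=0: | result := 12 | iter pos=1: | result := 15 | iter pos=2: | result := 18 | delta := 3 | result 3 | revised: scale := 1 | shift := 0 | ((-(scale - shift)) >= max(scale, step)): false | (((step - base) + min(-4, shift)) == (base * shift)): false | scale := 7 | result := 0 | iter idx=0: | result := 0 | iter pos=0: | result := 0 | iter pos=1: | result := 0 | iter pos=2: | result := 0 | iter idx=1: | result := 0 | iter pos=0: | result := 1 | iter pos=1: | result := 2 | iter pos=2: | result := 3 | iter idx=2: | result := 3 | iter pos=0: | result := 5 | iter pos=1: | result := 7 | iter pos=2: | result := 9 | iter idx=3: | result := 9 | iter pos=0: | result := 12 | iter pos=1: | result := 15 | iter pos=2: | result := 18 | delta := 3 | result 3 — matching result 3.
Checked all 21 inputs in the declared domain: the outputs agree on every one.
verdict: equivalent


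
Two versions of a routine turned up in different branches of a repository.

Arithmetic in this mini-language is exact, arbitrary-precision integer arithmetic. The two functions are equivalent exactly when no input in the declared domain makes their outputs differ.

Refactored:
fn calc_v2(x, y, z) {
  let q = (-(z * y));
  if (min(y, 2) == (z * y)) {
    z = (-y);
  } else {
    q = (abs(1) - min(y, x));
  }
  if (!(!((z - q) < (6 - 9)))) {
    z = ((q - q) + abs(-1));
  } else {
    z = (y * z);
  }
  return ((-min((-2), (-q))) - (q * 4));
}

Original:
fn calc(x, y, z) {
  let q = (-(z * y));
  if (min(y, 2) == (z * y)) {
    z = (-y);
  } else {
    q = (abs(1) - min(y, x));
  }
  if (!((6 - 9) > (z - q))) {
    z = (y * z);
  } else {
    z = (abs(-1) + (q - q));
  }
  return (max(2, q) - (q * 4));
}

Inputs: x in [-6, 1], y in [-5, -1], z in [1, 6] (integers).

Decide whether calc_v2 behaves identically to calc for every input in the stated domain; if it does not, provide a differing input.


Comparing the listings, the differences include: comparison usage differs, boolean connective usage differs, min/max/abs usage differs.
Spot check at x=1, y=-5, z=5 — calc: q := 25 | (min(y, 2) == (z * y)): false | q := 6 | (!((6 - 9) > (z - q))): true | z := -25 | result -18. calc_v2: q := 25 | (min(y, 2) == (z * y)): false | q := 6 | (!(!((z - q) < (6 - 9)))): false | z := -25 | result -18. Both give -18.
Checked all 240 inputs in the declared domain: the outputs agree on every one.
verdict: equivalent
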